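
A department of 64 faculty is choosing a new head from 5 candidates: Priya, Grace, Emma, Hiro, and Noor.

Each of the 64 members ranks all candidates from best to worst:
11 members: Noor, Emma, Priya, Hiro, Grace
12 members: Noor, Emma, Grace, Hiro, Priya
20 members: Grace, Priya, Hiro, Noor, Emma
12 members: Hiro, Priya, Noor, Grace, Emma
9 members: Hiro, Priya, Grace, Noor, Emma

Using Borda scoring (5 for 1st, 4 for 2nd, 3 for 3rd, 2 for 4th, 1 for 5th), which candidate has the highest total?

Priya: 11×3 + 12×1 + 20×4 + 12×4 + 9×4 = 209
Grace: 11×1 + 12×3 + 20×5 + 12×2 + 9×3 = 198
Emma: 11×4 + 12×4 + 20×1 + 12×1 + 9×1 = 133
Hiro: 11×2 + 12×2 + 20×3 + 12×5 + 9×5 = 211
Noor: 11×5 + 12×5 + 20×2 + 12×3 + 9×2 = 209

Hiro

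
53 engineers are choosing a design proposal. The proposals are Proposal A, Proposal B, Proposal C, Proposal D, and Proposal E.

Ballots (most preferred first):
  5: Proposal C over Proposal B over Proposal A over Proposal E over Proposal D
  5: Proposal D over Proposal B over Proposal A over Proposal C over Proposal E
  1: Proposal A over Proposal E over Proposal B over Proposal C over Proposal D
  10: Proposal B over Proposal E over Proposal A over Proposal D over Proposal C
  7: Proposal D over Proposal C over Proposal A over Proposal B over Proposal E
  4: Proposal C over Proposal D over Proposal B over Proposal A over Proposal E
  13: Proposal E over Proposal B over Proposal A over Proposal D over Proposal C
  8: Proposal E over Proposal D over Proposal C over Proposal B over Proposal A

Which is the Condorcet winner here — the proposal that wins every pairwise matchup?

Proposal B vs Proposal A: 45–8
Proposal B vs Proposal C: 29–24
Proposal B vs Proposal D: 29–24
Proposal B vs Proposal E: 31–22
Proposal B beats every other proposal.

Proposal B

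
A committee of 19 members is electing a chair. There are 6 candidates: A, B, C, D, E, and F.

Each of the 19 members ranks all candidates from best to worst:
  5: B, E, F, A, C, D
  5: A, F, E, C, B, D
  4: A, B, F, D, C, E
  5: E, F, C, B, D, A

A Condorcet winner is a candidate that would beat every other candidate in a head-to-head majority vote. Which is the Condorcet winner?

E vs A: 10–9
E vs B: 10–9
E vs C: 15–4
E vs D: 15–4
E vs F: 10–9
E beats every other candidate.

E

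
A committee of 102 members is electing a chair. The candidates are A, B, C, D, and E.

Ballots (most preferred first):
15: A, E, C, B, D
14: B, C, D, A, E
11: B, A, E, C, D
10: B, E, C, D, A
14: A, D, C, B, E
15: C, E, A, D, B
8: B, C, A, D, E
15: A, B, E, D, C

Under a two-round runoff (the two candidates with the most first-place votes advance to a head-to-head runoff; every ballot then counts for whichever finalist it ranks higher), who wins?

Round 1 first-place votes: A 44, B 43, C 15, D 0, E 0. A and B advance.
Runoff: A is ranked above B on 59 ballots, B above A on 43.

A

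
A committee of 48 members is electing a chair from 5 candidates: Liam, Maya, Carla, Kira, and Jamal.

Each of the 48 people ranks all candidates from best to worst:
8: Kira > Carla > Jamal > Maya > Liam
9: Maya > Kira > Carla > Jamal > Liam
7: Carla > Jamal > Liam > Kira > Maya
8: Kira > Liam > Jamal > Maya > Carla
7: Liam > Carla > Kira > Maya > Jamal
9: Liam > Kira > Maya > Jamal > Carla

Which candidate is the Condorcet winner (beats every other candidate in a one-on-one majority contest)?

Kira vs Liam: 25–23
Kira vs Maya: 39–9
Kira vs Carla: 34–14
Kira vs Jamal: 41–7
Kira beats every other candidate.

Kira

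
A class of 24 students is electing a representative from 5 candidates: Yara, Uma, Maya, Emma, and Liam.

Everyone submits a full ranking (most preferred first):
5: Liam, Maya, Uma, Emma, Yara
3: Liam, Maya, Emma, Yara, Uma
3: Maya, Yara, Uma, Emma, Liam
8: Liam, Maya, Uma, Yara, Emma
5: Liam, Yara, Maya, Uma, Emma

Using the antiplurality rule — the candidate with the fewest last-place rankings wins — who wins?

Maya

Last-place votes: Yara 5, Uma 3, Maya 0, Emma 13, Liam 3.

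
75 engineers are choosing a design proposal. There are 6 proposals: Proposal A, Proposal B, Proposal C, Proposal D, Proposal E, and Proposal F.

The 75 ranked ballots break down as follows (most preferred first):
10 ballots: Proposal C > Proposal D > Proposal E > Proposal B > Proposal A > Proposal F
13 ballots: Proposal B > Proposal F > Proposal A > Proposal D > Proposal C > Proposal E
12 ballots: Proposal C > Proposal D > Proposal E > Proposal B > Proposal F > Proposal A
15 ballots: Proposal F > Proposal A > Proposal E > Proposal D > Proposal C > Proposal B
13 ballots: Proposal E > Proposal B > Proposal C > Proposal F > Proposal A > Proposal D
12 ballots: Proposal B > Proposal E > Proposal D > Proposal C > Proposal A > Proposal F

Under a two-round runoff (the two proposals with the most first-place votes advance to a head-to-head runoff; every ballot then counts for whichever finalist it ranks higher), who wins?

Proposal B

Round 1 first-place votes: Proposal A 0, Proposal B 25, Proposal C 22, Proposal D 0, Proposal E 13, Proposal F 15. Proposal B and Proposal C advance.
Runoff: Proposal B is ranked above Proposal C on 38 ballots, Proposal C above Proposal B on 37.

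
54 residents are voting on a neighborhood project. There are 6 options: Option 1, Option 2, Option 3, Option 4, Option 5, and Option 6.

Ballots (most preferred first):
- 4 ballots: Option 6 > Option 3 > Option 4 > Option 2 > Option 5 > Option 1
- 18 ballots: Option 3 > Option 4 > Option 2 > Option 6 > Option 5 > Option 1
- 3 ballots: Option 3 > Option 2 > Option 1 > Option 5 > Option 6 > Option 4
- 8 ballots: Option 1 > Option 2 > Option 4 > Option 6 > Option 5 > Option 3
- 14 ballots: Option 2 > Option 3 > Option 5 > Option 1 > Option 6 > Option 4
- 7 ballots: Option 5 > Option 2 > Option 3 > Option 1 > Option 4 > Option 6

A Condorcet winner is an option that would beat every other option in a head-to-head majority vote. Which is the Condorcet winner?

Option 2

Option 2 vs Option 1: 46–8
Option 2 vs Option 3: 29–25
Option 2 vs Option 4: 32–22
Option 2 vs Option 5: 47–7
Option 2 vs Option 6: 50–4
Option 2 beats every other option.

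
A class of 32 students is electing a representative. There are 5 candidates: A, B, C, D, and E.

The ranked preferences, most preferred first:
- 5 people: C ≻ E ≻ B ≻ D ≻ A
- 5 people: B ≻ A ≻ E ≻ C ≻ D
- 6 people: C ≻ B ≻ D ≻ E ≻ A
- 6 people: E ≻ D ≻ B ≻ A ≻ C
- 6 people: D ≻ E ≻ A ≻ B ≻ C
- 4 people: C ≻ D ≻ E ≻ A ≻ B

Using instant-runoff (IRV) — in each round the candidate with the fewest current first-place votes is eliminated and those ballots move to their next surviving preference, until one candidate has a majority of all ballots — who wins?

Round 1: A 0, B 5, C 15, D 6, E 6. A eliminated.
Round 2: B 5, C 15, D 6, E 6. B eliminated.
Round 3: C 15, D 6, E 11. D eliminated.
Round 4: C 15, E 17. E has a majority (≥17).

E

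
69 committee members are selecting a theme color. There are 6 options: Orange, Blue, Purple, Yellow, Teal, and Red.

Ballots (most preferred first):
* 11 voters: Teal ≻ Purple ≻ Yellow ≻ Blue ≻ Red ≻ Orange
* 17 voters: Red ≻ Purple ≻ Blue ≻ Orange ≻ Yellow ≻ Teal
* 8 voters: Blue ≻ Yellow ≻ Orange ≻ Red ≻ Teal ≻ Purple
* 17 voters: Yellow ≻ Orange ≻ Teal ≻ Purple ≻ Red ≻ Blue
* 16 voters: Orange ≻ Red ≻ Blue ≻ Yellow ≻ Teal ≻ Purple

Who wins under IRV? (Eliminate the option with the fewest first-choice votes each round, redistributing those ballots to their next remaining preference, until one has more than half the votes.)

Round 1: Orange 16, Blue 8, Purple 0, Yellow 17, Teal 11, Red 17. Purple eliminated.
Round 2: Orange 16, Blue 8, Yellow 17, Teal 11, Red 17. Blue eliminated.
Round 3: Orange 16, Yellow 25, Teal 11, Red 17. Teal eliminated.
Round 4: Orange 16, Yellow 36, Red 17. Yellow has a majority (≥35).

Yellow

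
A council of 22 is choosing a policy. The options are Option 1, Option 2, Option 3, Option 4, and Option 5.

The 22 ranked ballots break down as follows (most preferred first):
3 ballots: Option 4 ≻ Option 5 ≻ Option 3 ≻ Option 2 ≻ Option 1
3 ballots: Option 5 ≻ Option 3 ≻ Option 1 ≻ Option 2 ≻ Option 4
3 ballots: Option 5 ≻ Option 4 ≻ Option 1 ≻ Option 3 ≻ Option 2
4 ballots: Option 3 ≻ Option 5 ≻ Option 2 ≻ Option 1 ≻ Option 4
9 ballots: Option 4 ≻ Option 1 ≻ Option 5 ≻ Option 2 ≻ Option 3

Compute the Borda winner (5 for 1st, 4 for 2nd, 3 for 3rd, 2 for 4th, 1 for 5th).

Option 5

Option 1: 3×1 + 3×3 + 3×3 + 4×2 + 9×4 = 65
Option 2: 3×2 + 3×2 + 3×1 + 4×3 + 9×2 = 45
Option 3: 3×3 + 3×4 + 3×2 + 4×5 + 9×1 = 56
Option 4: 3×5 + 3×1 + 3×4 + 4×1 + 9×5 = 79
Option 5: 3×4 + 3×5 + 3×5 + 4×4 + 9×3 = 85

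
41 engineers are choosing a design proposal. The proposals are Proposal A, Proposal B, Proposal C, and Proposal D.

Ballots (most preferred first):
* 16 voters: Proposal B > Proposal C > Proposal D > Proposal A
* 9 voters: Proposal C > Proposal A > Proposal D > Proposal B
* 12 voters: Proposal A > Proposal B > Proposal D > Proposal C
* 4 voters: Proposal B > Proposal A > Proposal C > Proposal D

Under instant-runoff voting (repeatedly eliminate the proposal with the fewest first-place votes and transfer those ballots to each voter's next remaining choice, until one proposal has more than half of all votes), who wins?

Round 1: Proposal A 12, Proposal B 20, Proposal C 9, Proposal D 0. Proposal D eliminated.
Round 2: Proposal A 12, Proposal B 20, Proposal C 9. Proposal C eliminated.
Round 3: Proposal A 21, Proposal B 20. Proposal A has a majority (≥21).

Proposal A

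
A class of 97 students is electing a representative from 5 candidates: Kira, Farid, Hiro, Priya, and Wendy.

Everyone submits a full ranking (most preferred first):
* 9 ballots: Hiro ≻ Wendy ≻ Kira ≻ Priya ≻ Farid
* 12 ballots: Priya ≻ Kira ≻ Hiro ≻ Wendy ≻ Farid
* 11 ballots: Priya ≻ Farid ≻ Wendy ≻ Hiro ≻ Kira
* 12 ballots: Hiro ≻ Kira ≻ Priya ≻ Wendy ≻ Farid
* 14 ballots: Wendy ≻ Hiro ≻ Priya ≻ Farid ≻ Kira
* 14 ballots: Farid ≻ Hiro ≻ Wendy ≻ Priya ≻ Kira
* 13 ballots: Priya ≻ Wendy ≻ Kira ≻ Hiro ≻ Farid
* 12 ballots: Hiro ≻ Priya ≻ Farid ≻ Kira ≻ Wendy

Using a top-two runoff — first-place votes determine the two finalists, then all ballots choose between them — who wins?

Round 1 first-place votes: Kira 0, Farid 14, Hiro 33, Priya 36, Wendy 14. Priya and Hiro advance.
Runoff: Priya is ranked above Hiro on 36 ballots, Hiro above Priya on 61.

Hiro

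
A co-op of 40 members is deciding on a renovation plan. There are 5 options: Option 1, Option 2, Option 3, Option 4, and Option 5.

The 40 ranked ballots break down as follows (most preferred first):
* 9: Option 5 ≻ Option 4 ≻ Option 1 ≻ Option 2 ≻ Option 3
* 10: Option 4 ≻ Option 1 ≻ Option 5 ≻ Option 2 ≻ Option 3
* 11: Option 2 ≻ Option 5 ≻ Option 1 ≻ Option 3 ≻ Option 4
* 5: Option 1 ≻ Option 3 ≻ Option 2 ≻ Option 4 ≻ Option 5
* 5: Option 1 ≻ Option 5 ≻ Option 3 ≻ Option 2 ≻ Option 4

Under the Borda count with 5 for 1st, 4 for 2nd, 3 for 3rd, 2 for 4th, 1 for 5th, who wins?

Option 1: 9×3 + 10×4 + 11×3 + 5×5 + 5×5 = 150
Option 2: 9×2 + 10×2 + 11×5 + 5×3 + 5×2 = 118
Option 3: 9×1 + 10×1 + 11×2 + 5×4 + 5×3 = 76
Option 4: 9×4 + 10×5 + 11×1 + 5×2 + 5×1 = 112
Option 5: 9×5 + 10×3 + 11×4 + 5×1 + 5×4 = 144

Option 1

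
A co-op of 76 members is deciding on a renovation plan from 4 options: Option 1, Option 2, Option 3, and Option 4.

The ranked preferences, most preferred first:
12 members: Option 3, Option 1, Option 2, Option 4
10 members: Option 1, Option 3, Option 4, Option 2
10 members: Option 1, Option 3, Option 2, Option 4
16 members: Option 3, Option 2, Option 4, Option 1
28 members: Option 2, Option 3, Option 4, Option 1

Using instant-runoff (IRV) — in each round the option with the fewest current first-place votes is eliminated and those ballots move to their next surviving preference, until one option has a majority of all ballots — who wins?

Option 3

Round 1: Option 1 20, Option 2 28, Option 3 28, Option 4 0. Option 4 eliminated.
Round 2: Option 1 20, Option 2 28, Option 3 28. Option 1 eliminated.
Round 3: Option 2 28, Option 3 48. Option 3 has a majority (≥39).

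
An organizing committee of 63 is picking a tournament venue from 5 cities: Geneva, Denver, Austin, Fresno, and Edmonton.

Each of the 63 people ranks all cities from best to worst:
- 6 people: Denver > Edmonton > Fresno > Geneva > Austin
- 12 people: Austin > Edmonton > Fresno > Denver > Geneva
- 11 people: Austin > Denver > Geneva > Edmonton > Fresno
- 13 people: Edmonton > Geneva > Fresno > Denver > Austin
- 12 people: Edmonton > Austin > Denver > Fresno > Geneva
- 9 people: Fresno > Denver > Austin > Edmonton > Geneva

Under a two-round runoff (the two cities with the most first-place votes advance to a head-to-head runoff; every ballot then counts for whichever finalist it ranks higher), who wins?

Austin

Round 1 first-place votes: Geneva 0, Denver 6, Austin 23, Fresno 9, Edmonton 25. Edmonton and Austin advance.
Runoff: Edmonton is ranked above Austin on 31 ballots, Austin above Edmonton on 32.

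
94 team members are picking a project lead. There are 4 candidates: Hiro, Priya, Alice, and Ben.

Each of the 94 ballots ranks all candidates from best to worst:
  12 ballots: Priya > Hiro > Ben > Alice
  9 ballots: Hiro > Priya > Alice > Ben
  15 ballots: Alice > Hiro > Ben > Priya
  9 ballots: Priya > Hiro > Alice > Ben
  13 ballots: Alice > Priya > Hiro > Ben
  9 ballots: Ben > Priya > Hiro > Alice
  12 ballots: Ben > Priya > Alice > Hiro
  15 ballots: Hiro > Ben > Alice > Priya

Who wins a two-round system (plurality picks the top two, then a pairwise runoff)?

Round 1 first-place votes: Hiro 24, Priya 21, Alice 28, Ben 21. Alice and Hiro advance.
Runoff: Alice is ranked above Hiro on 40 ballots, Hiro above Alice on 54.

Hiro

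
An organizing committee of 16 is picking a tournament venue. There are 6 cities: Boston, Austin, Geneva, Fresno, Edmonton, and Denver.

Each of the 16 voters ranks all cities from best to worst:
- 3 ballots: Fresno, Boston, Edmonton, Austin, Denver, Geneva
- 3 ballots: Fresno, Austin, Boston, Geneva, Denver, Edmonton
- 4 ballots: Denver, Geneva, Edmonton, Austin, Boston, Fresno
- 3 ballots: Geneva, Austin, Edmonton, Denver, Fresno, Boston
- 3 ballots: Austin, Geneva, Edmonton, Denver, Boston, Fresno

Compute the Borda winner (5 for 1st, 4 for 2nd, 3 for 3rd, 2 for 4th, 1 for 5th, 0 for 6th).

Austin

Boston: 3×4 + 3×3 + 4×1 + 3×0 + 3×1 = 28
Austin: 3×2 + 3×4 + 4×2 + 3×4 + 3×5 = 53
Geneva: 3×0 + 3×2 + 4×4 + 3×5 + 3×4 = 49
Fresno: 3×5 + 3×5 + 4×0 + 3×1 + 3×0 = 33
Edmonton: 3×3 + 3×0 + 4×3 + 3×3 + 3×3 = 39
Denver: 3×1 + 3×1 + 4×5 + 3×2 + 3×2 = 38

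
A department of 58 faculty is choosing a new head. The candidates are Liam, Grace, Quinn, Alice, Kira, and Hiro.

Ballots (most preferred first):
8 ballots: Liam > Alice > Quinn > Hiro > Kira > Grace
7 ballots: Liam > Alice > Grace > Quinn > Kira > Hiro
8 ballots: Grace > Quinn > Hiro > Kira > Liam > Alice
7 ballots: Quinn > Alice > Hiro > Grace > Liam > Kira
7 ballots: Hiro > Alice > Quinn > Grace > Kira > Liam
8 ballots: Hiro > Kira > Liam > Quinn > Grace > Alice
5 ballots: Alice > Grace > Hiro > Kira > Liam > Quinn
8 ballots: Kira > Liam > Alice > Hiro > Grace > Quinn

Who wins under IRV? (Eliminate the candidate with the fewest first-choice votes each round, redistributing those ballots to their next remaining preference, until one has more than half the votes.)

Round 1: Liam 15, Grace 8, Quinn 7, Alice 5, Kira 8, Hiro 15. Alice eliminated.
Round 2: Liam 15, Grace 13, Quinn 7, Kira 8, Hiro 15. Quinn eliminated.
Round 3: Liam 15, Grace 13, Kira 8, Hiro 22. Kira eliminated.
Round 4: Liam 23, Grace 13, Hiro 22. Grace eliminated.
Round 5: Liam 23, Hiro 35. Hiro has a majority (≥30).

Hiro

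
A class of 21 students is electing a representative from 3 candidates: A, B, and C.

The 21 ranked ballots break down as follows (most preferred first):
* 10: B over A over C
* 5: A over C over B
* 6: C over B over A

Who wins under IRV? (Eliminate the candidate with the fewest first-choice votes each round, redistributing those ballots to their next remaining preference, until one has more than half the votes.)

Round 1: A 5, B 10, C 6. A eliminated.
Round 2: B 10, C 11. C has a majority (≥11).

C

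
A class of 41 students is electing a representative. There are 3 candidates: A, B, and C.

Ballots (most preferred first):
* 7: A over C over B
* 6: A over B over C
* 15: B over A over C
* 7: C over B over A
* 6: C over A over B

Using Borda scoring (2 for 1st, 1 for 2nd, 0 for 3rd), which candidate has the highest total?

A

A: 7×2 + 6×2 + 15×1 + 7×0 + 6×1 = 47
B: 7×0 + 6×1 + 15×2 + 7×1 + 6×0 = 43
C: 7×1 + 6×0 + 15×0 + 7×2 + 6×2 = 33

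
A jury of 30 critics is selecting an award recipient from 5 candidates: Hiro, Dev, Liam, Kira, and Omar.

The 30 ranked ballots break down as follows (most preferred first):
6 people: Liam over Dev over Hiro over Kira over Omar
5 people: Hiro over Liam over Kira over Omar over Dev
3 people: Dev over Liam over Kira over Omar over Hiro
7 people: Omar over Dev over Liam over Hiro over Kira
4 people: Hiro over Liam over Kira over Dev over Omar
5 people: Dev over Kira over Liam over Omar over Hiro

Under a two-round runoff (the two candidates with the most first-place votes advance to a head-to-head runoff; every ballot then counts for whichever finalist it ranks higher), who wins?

Round 1 first-place votes: Hiro 9, Dev 8, Liam 6, Kira 0, Omar 7. Hiro and Dev advance.
Runoff: Hiro is ranked above Dev on 9 ballots, Dev above Hiro on 21.

Dev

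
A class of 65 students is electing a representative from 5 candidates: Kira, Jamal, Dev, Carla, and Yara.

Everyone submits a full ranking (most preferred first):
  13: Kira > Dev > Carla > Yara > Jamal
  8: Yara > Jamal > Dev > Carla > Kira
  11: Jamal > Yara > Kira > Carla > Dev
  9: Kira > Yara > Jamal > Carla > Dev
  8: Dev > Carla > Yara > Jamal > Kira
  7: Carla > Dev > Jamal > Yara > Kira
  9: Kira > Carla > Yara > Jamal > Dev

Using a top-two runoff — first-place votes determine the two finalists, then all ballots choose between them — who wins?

Round 1 first-place votes: Kira 31, Jamal 11, Dev 8, Carla 7, Yara 8. Kira and Jamal advance.
Runoff: Kira is ranked above Jamal on 31 ballots, Jamal above Kira on 34.

Jamal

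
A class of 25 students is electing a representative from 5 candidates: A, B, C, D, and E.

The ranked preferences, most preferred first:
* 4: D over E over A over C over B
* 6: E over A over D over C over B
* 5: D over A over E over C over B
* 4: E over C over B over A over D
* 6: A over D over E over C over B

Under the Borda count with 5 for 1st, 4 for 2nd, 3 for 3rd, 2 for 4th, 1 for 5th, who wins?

A: 4×3 + 6×4 + 5×4 + 4×2 + 6×5 = 94
B: 4×1 + 6×1 + 5×1 + 4×3 + 6×1 = 33
C: 4×2 + 6×2 + 5×2 + 4×4 + 6×2 = 58
D: 4×5 + 6×3 + 5×5 + 4×1 + 6×4 = 91
E: 4×4 + 6×5 + 5×3 + 4×5 + 6×3 = 99

E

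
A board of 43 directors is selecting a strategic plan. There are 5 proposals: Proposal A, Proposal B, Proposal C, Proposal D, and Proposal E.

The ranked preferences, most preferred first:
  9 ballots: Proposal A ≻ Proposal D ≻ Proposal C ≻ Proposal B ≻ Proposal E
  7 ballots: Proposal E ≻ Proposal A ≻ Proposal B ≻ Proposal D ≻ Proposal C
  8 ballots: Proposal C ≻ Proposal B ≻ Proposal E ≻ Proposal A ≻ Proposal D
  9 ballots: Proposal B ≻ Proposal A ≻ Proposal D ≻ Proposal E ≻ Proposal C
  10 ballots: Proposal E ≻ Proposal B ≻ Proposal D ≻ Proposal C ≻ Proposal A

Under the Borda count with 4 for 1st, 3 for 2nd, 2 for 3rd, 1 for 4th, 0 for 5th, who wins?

Proposal A: 9×4 + 7×3 + 8×1 + 9×3 + 10×0 = 92
Proposal B: 9×1 + 7×2 + 8×3 + 9×4 + 10×3 = 113
Proposal C: 9×2 + 7×0 + 8×4 + 9×0 + 10×1 = 60
Proposal D: 9×3 + 7×1 + 8×0 + 9×2 + 10×2 = 72
Proposal E: 9×0 + 7×4 + 8×2 + 9×1 + 10×4 = 93

Proposal B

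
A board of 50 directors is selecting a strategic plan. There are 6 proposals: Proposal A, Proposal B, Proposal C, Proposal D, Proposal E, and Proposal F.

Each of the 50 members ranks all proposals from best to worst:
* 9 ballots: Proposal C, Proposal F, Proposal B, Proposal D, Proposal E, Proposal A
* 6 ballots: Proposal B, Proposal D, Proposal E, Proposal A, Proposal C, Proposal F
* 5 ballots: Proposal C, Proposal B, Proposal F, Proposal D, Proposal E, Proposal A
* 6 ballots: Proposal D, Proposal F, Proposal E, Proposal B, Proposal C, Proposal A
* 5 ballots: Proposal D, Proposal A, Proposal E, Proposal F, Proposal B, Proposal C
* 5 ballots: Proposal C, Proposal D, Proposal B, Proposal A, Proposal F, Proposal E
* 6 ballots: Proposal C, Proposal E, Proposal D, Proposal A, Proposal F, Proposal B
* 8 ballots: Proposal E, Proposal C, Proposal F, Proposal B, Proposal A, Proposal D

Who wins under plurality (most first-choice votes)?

First-place votes: Proposal A 0, Proposal B 6, Proposal C 25, Proposal D 11, Proposal E 8, Proposal F 0.

Proposal C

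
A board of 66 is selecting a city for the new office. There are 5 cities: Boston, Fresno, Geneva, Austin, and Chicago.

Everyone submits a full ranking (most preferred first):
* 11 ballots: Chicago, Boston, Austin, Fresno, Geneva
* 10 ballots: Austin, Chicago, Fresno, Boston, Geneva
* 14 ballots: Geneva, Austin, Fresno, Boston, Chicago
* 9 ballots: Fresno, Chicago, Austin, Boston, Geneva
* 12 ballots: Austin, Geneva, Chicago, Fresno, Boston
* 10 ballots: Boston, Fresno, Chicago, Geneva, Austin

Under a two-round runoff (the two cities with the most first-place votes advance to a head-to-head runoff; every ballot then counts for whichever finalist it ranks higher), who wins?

Round 1 first-place votes: Boston 10, Fresno 9, Geneva 14, Austin 22, Chicago 11. Austin and Geneva advance.
Runoff: Austin is ranked above Geneva on 42 ballots, Geneva above Austin on 24.

Austin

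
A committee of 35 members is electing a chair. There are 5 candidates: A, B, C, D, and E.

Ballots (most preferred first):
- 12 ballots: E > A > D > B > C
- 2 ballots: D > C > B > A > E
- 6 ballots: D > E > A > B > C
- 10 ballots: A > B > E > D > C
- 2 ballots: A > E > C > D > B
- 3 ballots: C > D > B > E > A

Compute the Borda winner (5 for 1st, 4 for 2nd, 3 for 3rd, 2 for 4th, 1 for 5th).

A

A: 12×4 + 2×2 + 6×3 + 10×5 + 2×5 + 3×1 = 133
B: 12×2 + 2×3 + 6×2 + 10×4 + 2×1 + 3×3 = 93
C: 12×1 + 2×4 + 6×1 + 10×1 + 2×3 + 3×5 = 57
D: 12×3 + 2×5 + 6×5 + 10×2 + 2×2 + 3×4 = 112
E: 12×5 + 2×1 + 6×4 + 10×3 + 2×4 + 3×2 = 130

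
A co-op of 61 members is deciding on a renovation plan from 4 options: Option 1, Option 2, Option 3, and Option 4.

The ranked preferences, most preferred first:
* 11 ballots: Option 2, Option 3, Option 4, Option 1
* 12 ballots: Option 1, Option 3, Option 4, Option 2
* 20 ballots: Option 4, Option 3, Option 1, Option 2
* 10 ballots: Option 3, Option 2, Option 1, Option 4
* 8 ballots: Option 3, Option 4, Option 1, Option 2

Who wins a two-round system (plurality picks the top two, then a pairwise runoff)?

Round 1 first-place votes: Option 1 12, Option 2 11, Option 3 18, Option 4 20. Option 4 and Option 3 advance.
Runoff: Option 4 is ranked above Option 3 on 20 ballots, Option 3 above Option 4 on 41.

Option 3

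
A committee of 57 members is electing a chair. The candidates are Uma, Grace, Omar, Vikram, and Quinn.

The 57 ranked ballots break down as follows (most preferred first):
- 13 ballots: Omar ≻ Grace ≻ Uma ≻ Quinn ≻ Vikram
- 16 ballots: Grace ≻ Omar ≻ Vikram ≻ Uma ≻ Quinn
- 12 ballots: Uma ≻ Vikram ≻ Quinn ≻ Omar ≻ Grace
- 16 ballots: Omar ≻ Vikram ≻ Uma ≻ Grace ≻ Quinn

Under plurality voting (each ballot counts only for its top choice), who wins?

First-place votes: Uma 12, Grace 16, Omar 29, Vikram 0, Quinn 0.

Omar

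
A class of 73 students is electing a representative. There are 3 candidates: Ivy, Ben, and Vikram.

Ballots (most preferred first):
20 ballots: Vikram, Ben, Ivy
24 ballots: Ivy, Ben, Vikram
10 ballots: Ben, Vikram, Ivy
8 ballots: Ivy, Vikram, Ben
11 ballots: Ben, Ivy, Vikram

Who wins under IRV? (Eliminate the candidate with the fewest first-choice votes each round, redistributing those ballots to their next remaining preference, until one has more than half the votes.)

Ben

Round 1: Ivy 32, Ben 21, Vikram 20. Vikram eliminated.
Round 2: Ivy 32, Ben 41. Ben has a majority (≥37).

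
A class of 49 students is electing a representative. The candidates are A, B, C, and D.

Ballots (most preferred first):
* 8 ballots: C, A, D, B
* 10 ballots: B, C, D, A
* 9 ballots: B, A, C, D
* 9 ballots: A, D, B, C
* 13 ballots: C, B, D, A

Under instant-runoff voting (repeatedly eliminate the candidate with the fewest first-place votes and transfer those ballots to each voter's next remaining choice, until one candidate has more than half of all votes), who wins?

Round 1: A 9, B 19, C 21, D 0. D eliminated.
Round 2: A 9, B 19, C 21. A eliminated.
Round 3: B 28, C 21. B has a majority (≥25).

B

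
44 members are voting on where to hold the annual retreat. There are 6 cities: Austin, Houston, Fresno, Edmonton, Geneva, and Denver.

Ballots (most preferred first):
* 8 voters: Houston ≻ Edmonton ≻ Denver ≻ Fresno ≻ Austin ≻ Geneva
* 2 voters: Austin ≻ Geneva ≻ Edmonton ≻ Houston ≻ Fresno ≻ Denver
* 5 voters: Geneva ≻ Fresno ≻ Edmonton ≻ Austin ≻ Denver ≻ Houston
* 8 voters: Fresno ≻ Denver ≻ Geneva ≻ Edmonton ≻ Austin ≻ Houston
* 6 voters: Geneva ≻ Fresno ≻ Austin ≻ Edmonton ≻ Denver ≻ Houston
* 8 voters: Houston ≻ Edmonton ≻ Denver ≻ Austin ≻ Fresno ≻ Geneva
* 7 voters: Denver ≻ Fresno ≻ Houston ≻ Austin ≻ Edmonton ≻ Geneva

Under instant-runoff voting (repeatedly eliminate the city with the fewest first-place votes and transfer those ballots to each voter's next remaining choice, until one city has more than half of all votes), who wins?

Fresno

Round 1: Austin 2, Houston 16, Fresno 8, Edmonton 0, Geneva 11, Denver 7. Edmonton eliminated.
Round 2: Austin 2, Houston 16, Fresno 8, Geneva 11, Denver 7. Austin eliminated.
Round 3: Houston 16, Fresno 8, Geneva 13, Denver 7. Denver eliminated.
Round 4: Houston 16, Fresno 15, Geneva 13. Geneva eliminated.
Round 5: Houston 18, Fresno 26. Fresno has a majority (≥23).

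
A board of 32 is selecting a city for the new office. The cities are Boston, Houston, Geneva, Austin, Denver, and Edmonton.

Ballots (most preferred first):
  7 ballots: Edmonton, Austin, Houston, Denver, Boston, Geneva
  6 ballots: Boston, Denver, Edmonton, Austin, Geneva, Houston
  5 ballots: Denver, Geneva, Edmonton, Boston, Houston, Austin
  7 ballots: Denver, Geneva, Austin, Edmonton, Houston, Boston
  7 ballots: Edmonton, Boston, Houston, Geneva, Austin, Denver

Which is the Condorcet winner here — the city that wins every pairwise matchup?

Denver vs Boston: 19–13
Denver vs Houston: 18–14
Denver vs Geneva: 25–7
Denver vs Austin: 18–14
Denver vs Edmonton: 18–14
Denver beats every other city.

Denver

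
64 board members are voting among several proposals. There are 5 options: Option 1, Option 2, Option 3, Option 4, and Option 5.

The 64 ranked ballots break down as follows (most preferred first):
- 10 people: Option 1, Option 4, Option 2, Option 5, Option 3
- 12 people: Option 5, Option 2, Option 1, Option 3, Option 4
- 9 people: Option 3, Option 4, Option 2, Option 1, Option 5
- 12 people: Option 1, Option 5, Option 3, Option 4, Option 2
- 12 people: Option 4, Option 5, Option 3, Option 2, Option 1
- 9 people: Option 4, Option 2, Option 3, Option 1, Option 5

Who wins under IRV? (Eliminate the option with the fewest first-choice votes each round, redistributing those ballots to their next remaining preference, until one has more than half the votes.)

Option 1

Round 1: Option 1 22, Option 2 0, Option 3 9, Option 4 21, Option 5 12. Option 2 eliminated.
Round 2: Option 1 22, Option 3 9, Option 4 21, Option 5 12. Option 3 eliminated.
Round 3: Option 1 22, Option 4 30, Option 5 12. Option 5 eliminated.
Round 4: Option 1 34, Option 4 30. Option 1 has a majority (≥33).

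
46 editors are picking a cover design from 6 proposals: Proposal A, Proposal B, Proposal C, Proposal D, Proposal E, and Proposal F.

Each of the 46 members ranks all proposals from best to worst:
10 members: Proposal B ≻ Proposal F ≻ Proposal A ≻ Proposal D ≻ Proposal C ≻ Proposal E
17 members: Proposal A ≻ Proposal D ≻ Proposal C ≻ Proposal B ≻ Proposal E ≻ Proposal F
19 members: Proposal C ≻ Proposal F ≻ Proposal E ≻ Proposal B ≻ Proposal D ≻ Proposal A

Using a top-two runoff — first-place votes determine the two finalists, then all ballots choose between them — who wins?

Round 1 first-place votes: Proposal A 17, Proposal B 10, Proposal C 19, Proposal D 0, Proposal E 0, Proposal F 0. Proposal C and Proposal A advance.
Runoff: Proposal C is ranked above Proposal A on 19 ballots, Proposal A above Proposal C on 27.

Proposal A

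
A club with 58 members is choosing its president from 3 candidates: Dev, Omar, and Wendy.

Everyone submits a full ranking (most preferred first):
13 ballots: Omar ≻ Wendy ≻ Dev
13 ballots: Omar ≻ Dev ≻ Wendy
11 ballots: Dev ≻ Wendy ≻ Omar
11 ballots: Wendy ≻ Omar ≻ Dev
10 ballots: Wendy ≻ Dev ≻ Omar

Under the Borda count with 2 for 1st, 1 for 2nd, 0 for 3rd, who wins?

Wendy

Dev: 13×0 + 13×1 + 11×2 + 11×0 + 10×1 = 45
Omar: 13×2 + 13×2 + 11×0 + 11×1 + 10×0 = 63
Wendy: 13×1 + 13×0 + 11×1 + 11×2 + 10×2 = 66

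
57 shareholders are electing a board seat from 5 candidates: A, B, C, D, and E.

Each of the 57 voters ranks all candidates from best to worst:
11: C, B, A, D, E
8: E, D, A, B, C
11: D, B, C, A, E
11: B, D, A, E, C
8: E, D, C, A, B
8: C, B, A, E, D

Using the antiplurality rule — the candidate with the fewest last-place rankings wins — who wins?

A

Last-place votes: A 0, B 8, C 19, D 8, E 22.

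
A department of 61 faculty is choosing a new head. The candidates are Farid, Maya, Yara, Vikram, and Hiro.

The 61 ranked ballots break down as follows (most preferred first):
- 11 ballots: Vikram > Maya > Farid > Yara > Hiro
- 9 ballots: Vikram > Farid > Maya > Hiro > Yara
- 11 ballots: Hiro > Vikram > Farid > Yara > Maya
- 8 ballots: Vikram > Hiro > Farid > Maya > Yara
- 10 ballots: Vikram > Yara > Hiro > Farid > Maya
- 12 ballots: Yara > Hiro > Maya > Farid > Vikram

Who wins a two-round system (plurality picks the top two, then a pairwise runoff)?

Vikram

Round 1 first-place votes: Farid 0, Maya 0, Yara 12, Vikram 38, Hiro 11. Vikram and Yara advance.
Runoff: Vikram is ranked above Yara on 49 ballots, Yara above Vikram on 12.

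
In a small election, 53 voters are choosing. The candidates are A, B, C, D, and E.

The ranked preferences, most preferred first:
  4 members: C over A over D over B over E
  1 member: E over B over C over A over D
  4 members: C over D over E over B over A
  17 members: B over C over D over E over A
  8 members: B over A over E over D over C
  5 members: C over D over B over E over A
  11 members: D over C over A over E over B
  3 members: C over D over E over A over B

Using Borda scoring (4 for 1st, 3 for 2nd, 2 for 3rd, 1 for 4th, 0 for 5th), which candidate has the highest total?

A: 4×3 + 1×1 + 4×0 + 17×0 + 8×3 + 5×0 + 11×2 + 3×1 = 62
B: 4×1 + 1×3 + 4×1 + 17×4 + 8×4 + 5×2 + 11×0 + 3×0 = 121
C: 4×4 + 1×2 + 4×4 + 17×3 + 8×0 + 5×4 + 11×3 + 3×4 = 150
D: 4×2 + 1×0 + 4×3 + 17×2 + 8×1 + 5×3 + 11×4 + 3×3 = 130
E: 4×0 + 1×4 + 4×2 + 17×1 + 8×2 + 5×1 + 11×1 + 3×2 = 67

C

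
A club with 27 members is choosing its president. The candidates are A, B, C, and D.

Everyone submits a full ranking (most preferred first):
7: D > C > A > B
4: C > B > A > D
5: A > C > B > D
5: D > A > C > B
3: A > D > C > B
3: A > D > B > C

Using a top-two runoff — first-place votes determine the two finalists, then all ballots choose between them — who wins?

A

Round 1 first-place votes: A 11, B 0, C 4, D 12. D and A advance.
Runoff: D is ranked above A on 12 ballots, A above D on 15.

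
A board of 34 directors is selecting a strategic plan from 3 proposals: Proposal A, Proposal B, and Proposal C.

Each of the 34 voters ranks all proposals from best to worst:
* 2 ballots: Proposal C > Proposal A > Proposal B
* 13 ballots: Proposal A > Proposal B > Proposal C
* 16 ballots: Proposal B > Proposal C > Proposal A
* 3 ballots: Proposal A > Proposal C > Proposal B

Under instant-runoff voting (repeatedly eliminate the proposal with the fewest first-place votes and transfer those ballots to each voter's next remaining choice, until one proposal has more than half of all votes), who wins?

Proposal A

Round 1: Proposal A 16, Proposal B 16, Proposal C 2. Proposal C eliminated.
Round 2: Proposal A 18, Proposal B 16. Proposal A has a majority (≥18).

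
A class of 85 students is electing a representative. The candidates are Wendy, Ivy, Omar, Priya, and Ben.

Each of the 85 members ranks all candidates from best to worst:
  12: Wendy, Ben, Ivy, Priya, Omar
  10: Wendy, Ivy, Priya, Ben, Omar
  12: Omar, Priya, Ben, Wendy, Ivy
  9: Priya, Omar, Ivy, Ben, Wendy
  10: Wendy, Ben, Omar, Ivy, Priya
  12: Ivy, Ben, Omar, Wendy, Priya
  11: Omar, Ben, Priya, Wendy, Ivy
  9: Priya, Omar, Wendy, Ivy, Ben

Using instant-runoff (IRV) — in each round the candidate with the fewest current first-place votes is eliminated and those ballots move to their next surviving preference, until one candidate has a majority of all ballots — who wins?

Round 1: Wendy 32, Ivy 12, Omar 23, Priya 18, Ben 0. Ben eliminated.
Round 2: Wendy 32, Ivy 12, Omar 23, Priya 18. Ivy eliminated.
Round 3: Wendy 32, Omar 35, Priya 18. Priya eliminated.
Round 4: Wendy 32, Omar 53. Omar has a majority (≥43).

Omar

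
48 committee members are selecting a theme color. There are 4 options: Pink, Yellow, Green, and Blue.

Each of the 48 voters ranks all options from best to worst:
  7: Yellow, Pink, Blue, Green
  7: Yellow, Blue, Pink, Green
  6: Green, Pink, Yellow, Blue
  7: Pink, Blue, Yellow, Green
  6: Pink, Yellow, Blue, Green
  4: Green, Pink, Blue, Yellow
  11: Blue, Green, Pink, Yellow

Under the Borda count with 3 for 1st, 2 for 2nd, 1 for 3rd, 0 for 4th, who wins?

Pink: 7×2 + 7×1 + 6×2 + 7×3 + 6×3 + 4×2 + 11×1 = 91
Yellow: 7×3 + 7×3 + 6×1 + 7×1 + 6×2 + 4×0 + 11×0 = 67
Green: 7×0 + 7×0 + 6×3 + 7×0 + 6×0 + 4×3 + 11×2 = 52
Blue: 7×1 + 7×2 + 6×0 + 7×2 + 6×1 + 4×1 + 11×3 = 78

Pink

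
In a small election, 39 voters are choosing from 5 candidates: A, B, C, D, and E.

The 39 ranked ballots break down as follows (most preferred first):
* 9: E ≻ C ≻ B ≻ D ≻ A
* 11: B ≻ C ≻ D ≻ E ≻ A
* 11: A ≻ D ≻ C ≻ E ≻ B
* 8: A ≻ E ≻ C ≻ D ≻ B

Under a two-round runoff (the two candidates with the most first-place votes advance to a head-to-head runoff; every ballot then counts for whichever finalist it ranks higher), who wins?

B

Round 1 first-place votes: A 19, B 11, C 0, D 0, E 9. A and B advance.
Runoff: A is ranked above B on 19 ballots, B above A on 20.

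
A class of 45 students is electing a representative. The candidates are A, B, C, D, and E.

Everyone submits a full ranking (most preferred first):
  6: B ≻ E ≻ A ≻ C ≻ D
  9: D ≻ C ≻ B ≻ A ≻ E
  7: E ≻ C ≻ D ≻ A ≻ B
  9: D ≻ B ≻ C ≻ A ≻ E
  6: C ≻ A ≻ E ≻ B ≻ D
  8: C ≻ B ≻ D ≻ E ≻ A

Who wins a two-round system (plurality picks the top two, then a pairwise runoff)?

C

Round 1 first-place votes: A 0, B 6, C 14, D 18, E 7. D and C advance.
Runoff: D is ranked above C on 18 ballots, C above D on 27.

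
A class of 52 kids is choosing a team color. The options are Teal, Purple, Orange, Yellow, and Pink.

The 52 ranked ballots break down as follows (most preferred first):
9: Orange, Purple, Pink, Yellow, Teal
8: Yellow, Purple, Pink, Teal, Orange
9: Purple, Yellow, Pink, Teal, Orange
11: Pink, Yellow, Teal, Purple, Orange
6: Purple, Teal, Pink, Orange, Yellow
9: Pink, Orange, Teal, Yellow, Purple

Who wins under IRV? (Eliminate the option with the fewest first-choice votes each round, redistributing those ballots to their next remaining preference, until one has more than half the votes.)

Round 1: Teal 0, Purple 15, Orange 9, Yellow 8, Pink 20. Teal eliminated.
Round 2: Purple 15, Orange 9, Yellow 8, Pink 20. Yellow eliminated.
Round 3: Purple 23, Orange 9, Pink 20. Orange eliminated.
Round 4: Purple 32, Pink 20. Purple has a majority (≥27).

Purple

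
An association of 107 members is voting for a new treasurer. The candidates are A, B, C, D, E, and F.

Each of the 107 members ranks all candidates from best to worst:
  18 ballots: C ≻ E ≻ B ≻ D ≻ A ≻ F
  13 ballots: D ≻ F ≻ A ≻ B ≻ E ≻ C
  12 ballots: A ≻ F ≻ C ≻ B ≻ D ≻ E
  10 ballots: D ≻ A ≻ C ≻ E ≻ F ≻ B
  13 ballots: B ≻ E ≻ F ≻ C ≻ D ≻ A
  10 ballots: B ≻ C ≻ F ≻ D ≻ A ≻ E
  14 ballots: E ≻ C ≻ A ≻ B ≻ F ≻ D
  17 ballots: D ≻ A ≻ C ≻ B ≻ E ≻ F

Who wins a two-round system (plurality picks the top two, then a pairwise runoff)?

Round 1 first-place votes: A 12, B 23, C 18, D 40, E 14, F 0. D and B advance.
Runoff: D is ranked above B on 40 ballots, B above D on 67.

B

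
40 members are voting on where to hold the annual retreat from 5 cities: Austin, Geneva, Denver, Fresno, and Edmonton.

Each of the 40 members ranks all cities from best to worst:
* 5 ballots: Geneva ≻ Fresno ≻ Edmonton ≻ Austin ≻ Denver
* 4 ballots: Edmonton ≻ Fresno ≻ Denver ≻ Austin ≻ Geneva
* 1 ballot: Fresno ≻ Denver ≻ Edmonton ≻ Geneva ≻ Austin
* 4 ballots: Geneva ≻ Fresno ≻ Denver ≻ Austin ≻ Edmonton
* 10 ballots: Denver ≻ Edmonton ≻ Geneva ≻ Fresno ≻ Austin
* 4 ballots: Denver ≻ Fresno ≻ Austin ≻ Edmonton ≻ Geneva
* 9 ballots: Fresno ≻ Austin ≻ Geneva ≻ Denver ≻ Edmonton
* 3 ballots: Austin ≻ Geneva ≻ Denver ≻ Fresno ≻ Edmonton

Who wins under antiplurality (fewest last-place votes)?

Fresno

Last-place votes: Austin 11, Geneva 8, Denver 5, Fresno 0, Edmonton 16.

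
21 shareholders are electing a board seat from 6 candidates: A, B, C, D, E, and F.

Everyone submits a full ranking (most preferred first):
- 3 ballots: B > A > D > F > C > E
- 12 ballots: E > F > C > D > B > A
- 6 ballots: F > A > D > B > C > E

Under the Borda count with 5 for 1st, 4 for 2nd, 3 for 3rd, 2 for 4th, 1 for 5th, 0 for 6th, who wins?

F

A: 3×4 + 12×0 + 6×4 = 36
B: 3×5 + 12×1 + 6×2 = 39
C: 3×1 + 12×3 + 6×1 = 45
D: 3×3 + 12×2 + 6×3 = 51
E: 3×0 + 12×5 + 6×0 = 60
F: 3×2 + 12×4 + 6×5 = 84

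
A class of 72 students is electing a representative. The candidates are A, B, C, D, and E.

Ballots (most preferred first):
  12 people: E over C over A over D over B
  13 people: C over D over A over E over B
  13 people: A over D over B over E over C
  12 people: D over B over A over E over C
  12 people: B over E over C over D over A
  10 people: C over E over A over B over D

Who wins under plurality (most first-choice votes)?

C

First-place votes: A 13, B 12, C 23, D 12, E 12.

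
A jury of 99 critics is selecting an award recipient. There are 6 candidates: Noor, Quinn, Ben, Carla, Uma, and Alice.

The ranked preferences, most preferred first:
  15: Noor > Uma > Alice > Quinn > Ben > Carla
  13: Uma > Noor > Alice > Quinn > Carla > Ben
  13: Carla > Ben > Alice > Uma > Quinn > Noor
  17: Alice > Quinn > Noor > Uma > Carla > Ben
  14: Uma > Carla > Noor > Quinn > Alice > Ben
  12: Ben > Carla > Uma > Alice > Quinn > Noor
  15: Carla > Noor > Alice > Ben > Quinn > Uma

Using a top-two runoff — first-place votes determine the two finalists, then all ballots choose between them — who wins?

Round 1 first-place votes: Noor 15, Quinn 0, Ben 12, Carla 28, Uma 27, Alice 17. Carla and Uma advance.
Runoff: Carla is ranked above Uma on 40 ballots, Uma above Carla on 59.

Uma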